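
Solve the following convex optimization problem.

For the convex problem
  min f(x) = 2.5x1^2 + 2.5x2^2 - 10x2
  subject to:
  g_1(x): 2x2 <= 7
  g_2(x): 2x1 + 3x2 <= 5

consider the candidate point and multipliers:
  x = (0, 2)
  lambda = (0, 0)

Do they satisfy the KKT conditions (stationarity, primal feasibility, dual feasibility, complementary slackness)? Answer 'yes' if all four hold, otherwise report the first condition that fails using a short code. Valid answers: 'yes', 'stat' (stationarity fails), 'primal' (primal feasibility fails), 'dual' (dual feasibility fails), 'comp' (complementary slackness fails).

Gradient of f: grad f(x) = Q x + c = (0, 0)
Constraint values g_i(x) = a_i^T x - b_i:
  g_1((0, 2)) = -3
  g_2((0, 2)) = 1
Stationarity residual: grad f(x) + sum_i lambda_i a_i = (0, 0)
  -> stationarity OK
Primal feasibility (all g_i <= 0): FAILS
Dual feasibility (all lambda_i >= 0): OK
Complementary slackness (lambda_i * g_i(x) = 0 for all i): OK

Verdict: the first failing condition is primal_feasibility -> primal.

primal


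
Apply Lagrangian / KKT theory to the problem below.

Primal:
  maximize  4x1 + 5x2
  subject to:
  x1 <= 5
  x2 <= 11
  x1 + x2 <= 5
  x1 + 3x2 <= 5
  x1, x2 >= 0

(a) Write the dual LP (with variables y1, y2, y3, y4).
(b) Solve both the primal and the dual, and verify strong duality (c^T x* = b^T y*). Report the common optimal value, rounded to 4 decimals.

The standard primal-dual pair for 'max c^T x s.t. A x <= b, x >= 0' is:
  Dual:  min b^T y  s.t.  A^T y >= c,  y >= 0.

So the dual LP is:
  minimize  5y1 + 11y2 + 5y3 + 5y4
  subject to:
    y1 + y3 + y4 >= 4
    y2 + y3 + 3y4 >= 5
    y1, y2, y3, y4 >= 0

Solving the primal: x* = (5, 0).
  primal value c^T x* = 20.
Solving the dual: y* = (2.3333, 0, 0, 1.6667).
  dual value b^T y* = 20.
Strong duality: c^T x* = b^T y*. Confirmed.

20


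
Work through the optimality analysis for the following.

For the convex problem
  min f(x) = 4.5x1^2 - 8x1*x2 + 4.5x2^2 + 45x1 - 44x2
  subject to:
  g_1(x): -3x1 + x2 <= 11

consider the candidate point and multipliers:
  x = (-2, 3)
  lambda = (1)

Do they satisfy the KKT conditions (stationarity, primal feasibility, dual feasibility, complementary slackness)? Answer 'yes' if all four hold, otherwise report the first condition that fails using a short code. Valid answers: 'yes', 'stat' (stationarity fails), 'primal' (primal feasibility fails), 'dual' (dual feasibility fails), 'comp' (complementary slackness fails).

Gradient of f: grad f(x) = Q x + c = (3, -1)
Constraint values g_i(x) = a_i^T x - b_i:
  g_1((-2, 3)) = -2
Stationarity residual: grad f(x) + sum_i lambda_i a_i = (0, 0)
  -> stationarity OK
Primal feasibility (all g_i <= 0): OK
Dual feasibility (all lambda_i >= 0): OK
Complementary slackness (lambda_i * g_i(x) = 0 for all i): FAILS

Verdict: the first failing condition is complementary_slackness -> comp.

comp


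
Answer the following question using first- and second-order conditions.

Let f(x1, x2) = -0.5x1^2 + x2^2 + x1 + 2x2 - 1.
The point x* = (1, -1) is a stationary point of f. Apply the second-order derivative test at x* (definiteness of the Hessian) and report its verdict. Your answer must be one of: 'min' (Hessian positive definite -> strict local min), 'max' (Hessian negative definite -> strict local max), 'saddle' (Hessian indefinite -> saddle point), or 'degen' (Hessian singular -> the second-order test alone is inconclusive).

Compute the Hessian H = grad^2 f:
  H = [[-1, 0], [0, 2]]
Verify stationarity: grad f(x*) = H x* + g = (0, 0).
Eigenvalues of H: -1, 2.
Eigenvalues have mixed signs, so H is indefinite -> x* is a saddle point.

saddle


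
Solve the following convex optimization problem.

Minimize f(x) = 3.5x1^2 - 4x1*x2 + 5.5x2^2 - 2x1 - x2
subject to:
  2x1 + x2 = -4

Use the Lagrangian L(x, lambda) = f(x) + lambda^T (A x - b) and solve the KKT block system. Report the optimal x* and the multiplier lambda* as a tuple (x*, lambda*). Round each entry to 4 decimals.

Form the Lagrangian:
  L(x, lambda) = (1/2) x^T Q x + c^T x + lambda^T (A x - b)
Stationarity (grad_x L = 0): Q x + c + A^T lambda = 0.
Primal feasibility: A x = b.

This gives the KKT block system:
  [ Q   A^T ] [ x     ]   [-c ]
  [ A    0  ] [ lambda ] = [ b ]

Solving the linear system:
  x*      = (-1.5522, -0.8955)
  lambda* = (4.6418)
  f(x*)   = 11.2836

x* = (-1.5522, -0.8955), lambda* = (4.6418)


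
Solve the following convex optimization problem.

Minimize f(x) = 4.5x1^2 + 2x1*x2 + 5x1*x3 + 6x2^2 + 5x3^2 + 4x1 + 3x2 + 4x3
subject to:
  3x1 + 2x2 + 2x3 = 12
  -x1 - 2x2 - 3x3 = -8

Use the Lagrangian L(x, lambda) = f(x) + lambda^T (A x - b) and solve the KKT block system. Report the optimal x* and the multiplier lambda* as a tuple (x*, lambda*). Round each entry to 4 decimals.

Form the Lagrangian:
  L(x, lambda) = (1/2) x^T Q x + c^T x + lambda^T (A x - b)
Stationarity (grad_x L = 0): Q x + c + A^T lambda = 0.
Primal feasibility: A x = b.

This gives the KKT block system:
  [ Q   A^T ] [ x     ]   [-c ]
  [ A    0  ] [ lambda ] = [ b ]

Solving the linear system:
  x*      = (2.4678, 1.3626, 0.9356)
  lambda* = (-10.7351, 1.4084)
  f(x*)   = 78.8954

x* = (2.4678, 1.3626, 0.9356), lambda* = (-10.7351, 1.4084)


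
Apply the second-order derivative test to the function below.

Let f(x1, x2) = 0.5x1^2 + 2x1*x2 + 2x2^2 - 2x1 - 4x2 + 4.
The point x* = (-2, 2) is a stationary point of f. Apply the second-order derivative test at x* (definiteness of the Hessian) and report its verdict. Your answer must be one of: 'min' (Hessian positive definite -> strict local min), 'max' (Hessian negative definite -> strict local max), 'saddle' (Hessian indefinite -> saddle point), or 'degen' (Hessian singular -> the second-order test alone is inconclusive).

Compute the Hessian H = grad^2 f:
  H = [[1, 2], [2, 4]]
Verify stationarity: grad f(x*) = H x* + g = (0, 0).
Eigenvalues of H: 0, 5.
H has a zero eigenvalue (singular; positive semidefinite but not definite), so H is neither positive definite, negative definite, nor indefinite. The second-order test alone is inconclusive -> degen.
(Indeed, f is constant along the null direction of H through x*, so x* is not a strict local extremum.)

degen


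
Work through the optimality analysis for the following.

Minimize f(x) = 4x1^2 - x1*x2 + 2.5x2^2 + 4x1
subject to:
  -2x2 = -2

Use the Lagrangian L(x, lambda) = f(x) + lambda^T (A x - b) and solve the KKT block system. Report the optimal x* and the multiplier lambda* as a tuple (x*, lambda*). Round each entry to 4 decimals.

Form the Lagrangian:
  L(x, lambda) = (1/2) x^T Q x + c^T x + lambda^T (A x - b)
Stationarity (grad_x L = 0): Q x + c + A^T lambda = 0.
Primal feasibility: A x = b.

This gives the KKT block system:
  [ Q   A^T ] [ x     ]   [-c ]
  [ A    0  ] [ lambda ] = [ b ]

Solving the linear system:
  x*      = (-0.375, 1)
  lambda* = (2.6875)
  f(x*)   = 1.9375

x* = (-0.375, 1), lambda* = (2.6875)


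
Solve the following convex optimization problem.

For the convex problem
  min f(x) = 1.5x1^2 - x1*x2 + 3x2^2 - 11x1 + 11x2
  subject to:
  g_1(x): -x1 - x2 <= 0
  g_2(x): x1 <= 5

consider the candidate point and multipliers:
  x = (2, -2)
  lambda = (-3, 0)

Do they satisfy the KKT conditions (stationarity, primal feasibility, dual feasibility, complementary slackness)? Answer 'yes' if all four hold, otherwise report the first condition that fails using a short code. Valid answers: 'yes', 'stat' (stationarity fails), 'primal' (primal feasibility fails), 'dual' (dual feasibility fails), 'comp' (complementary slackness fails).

Gradient of f: grad f(x) = Q x + c = (-3, -3)
Constraint values g_i(x) = a_i^T x - b_i:
  g_1((2, -2)) = 0
  g_2((2, -2)) = -3
Stationarity residual: grad f(x) + sum_i lambda_i a_i = (0, 0)
  -> stationarity OK
Primal feasibility (all g_i <= 0): OK
Dual feasibility (all lambda_i >= 0): FAILS
Complementary slackness (lambda_i * g_i(x) = 0 for all i): OK

Verdict: the first failing condition is dual_feasibility -> dual.

dual


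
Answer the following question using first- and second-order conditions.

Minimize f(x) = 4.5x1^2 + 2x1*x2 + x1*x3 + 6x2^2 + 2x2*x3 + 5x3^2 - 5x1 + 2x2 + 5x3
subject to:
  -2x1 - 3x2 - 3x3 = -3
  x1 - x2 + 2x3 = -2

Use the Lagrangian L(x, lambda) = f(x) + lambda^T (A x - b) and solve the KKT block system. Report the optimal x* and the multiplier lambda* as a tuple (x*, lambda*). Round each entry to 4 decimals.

Form the Lagrangian:
  L(x, lambda) = (1/2) x^T Q x + c^T x + lambda^T (A x - b)
Stationarity (grad_x L = 0): Q x + c + A^T lambda = 0.
Primal feasibility: A x = b.

This gives the KKT block system:
  [ Q   A^T ] [ x     ]   [-c ]
  [ A    0  ] [ lambda ] = [ b ]

Solving the linear system:
  x*      = (0.6407, 1.2621, -0.6893)
  lambda* = (3.9299, 5.2588)
  f(x*)   = 9.091

x* = (0.6407, 1.2621, -0.6893), lambda* = (3.9299, 5.2588)


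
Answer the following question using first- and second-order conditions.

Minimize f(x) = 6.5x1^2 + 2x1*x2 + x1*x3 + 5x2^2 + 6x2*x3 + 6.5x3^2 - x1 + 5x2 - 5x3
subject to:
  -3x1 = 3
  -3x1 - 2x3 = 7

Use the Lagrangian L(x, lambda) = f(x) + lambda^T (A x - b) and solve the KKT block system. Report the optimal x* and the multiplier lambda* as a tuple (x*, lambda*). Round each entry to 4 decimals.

Form the Lagrangian:
  L(x, lambda) = (1/2) x^T Q x + c^T x + lambda^T (A x - b)
Stationarity (grad_x L = 0): Q x + c + A^T lambda = 0.
Primal feasibility: A x = b.

This gives the KKT block system:
  [ Q   A^T ] [ x     ]   [-c ]
  [ A    0  ] [ lambda ] = [ b ]

Solving the linear system:
  x*      = (-1, 0.9, -2)
  lambda* = (8.5667, -13.3)
  f(x*)   = 41.45

x* = (-1, 0.9, -2), lambda* = (8.5667, -13.3)


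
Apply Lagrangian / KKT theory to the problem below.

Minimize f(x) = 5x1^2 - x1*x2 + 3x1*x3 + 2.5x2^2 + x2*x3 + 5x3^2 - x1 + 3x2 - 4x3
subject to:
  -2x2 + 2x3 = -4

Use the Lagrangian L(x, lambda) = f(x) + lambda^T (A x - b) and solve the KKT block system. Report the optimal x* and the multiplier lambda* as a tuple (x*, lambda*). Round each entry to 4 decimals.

Form the Lagrangian:
  L(x, lambda) = (1/2) x^T Q x + c^T x + lambda^T (A x - b)
Stationarity (grad_x L = 0): Q x + c + A^T lambda = 0.
Primal feasibility: A x = b.

This gives the KKT block system:
  [ Q   A^T ] [ x     ]   [-c ]
  [ A    0  ] [ lambda ] = [ b ]

Solving the linear system:
  x*      = (0.4398, 1.3012, -0.6988)
  lambda* = (4.1837)
  f(x*)   = 11.497

x* = (0.4398, 1.3012, -0.6988), lambda* = (4.1837)


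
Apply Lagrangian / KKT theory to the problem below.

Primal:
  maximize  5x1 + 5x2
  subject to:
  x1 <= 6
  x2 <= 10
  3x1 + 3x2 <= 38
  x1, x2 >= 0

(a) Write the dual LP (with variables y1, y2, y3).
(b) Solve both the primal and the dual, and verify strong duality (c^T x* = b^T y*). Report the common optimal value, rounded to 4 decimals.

The standard primal-dual pair for 'max c^T x s.t. A x <= b, x >= 0' is:
  Dual:  min b^T y  s.t.  A^T y >= c,  y >= 0.

So the dual LP is:
  minimize  6y1 + 10y2 + 38y3
  subject to:
    y1 + 3y3 >= 5
    y2 + 3y3 >= 5
    y1, y2, y3 >= 0

Solving the primal: x* = (2.6667, 10).
  primal value c^T x* = 63.3333.
Solving the dual: y* = (0, 0, 1.6667).
  dual value b^T y* = 63.3333.
Strong duality: c^T x* = b^T y*. Confirmed.

63.3333


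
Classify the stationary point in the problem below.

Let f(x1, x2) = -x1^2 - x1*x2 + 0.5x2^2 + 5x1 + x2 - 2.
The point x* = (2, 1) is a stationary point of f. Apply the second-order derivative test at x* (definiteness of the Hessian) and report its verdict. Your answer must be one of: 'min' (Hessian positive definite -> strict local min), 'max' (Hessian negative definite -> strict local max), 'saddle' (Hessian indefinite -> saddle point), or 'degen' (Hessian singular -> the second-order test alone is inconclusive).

Compute the Hessian H = grad^2 f:
  H = [[-2, -1], [-1, 1]]
Verify stationarity: grad f(x*) = H x* + g = (0, 0).
Eigenvalues of H: -2.3028, 1.3028.
Eigenvalues have mixed signs, so H is indefinite -> x* is a saddle point.

saddle


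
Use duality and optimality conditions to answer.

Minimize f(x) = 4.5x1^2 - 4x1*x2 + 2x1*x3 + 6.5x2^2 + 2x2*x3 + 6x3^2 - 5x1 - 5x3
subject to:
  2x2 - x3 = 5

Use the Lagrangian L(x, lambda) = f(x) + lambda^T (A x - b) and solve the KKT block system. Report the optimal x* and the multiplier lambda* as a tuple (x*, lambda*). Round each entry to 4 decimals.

Form the Lagrangian:
  L(x, lambda) = (1/2) x^T Q x + c^T x + lambda^T (A x - b)
Stationarity (grad_x L = 0): Q x + c + A^T lambda = 0.
Primal feasibility: A x = b.

This gives the KKT block system:
  [ Q   A^T ] [ x     ]   [-c ]
  [ A    0  ] [ lambda ] = [ b ]

Solving the linear system:
  x*      = (1.6667, 2.029, -0.942)
  lambda* = (-8.913)
  f(x*)   = 20.471

x* = (1.6667, 2.029, -0.942), lambda* = (-8.913)


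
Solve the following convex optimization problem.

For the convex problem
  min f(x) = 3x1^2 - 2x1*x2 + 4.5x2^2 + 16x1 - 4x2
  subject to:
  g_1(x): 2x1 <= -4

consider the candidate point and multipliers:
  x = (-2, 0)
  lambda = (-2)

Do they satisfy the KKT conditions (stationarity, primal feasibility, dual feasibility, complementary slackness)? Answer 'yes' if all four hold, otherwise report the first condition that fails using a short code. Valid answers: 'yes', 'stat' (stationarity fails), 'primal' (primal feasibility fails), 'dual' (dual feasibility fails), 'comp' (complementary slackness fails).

Gradient of f: grad f(x) = Q x + c = (4, 0)
Constraint values g_i(x) = a_i^T x - b_i:
  g_1((-2, 0)) = 0
Stationarity residual: grad f(x) + sum_i lambda_i a_i = (0, 0)
  -> stationarity OK
Primal feasibility (all g_i <= 0): OK
Dual feasibility (all lambda_i >= 0): FAILS
Complementary slackness (lambda_i * g_i(x) = 0 for all i): OK

Verdict: the first failing condition is dual_feasibility -> dual.

dual


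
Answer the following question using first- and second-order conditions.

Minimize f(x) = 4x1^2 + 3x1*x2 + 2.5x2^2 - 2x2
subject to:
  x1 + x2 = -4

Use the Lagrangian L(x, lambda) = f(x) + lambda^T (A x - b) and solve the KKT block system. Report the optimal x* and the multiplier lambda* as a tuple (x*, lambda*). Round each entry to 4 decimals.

Form the Lagrangian:
  L(x, lambda) = (1/2) x^T Q x + c^T x + lambda^T (A x - b)
Stationarity (grad_x L = 0): Q x + c + A^T lambda = 0.
Primal feasibility: A x = b.

This gives the KKT block system:
  [ Q   A^T ] [ x     ]   [-c ]
  [ A    0  ] [ lambda ] = [ b ]

Solving the linear system:
  x*      = (-1.4286, -2.5714)
  lambda* = (19.1429)
  f(x*)   = 40.8571

x* = (-1.4286, -2.5714), lambda* = (19.1429)


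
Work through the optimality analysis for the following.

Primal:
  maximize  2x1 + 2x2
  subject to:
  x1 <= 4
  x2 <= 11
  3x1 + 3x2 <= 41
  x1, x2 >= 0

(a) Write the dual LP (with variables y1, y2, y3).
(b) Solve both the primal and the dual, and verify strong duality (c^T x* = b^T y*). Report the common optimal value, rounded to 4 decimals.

The standard primal-dual pair for 'max c^T x s.t. A x <= b, x >= 0' is:
  Dual:  min b^T y  s.t.  A^T y >= c,  y >= 0.

So the dual LP is:
  minimize  4y1 + 11y2 + 41y3
  subject to:
    y1 + 3y3 >= 2
    y2 + 3y3 >= 2
    y1, y2, y3 >= 0

Solving the primal: x* = (2.6667, 11).
  primal value c^T x* = 27.3333.
Solving the dual: y* = (0, 0, 0.6667).
  dual value b^T y* = 27.3333.
Strong duality: c^T x* = b^T y*. Confirmed.

27.3333


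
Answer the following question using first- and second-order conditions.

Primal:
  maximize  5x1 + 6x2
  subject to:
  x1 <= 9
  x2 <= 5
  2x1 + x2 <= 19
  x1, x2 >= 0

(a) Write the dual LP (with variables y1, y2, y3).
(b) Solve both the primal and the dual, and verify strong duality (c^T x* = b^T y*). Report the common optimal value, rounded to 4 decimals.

The standard primal-dual pair for 'max c^T x s.t. A x <= b, x >= 0' is:
  Dual:  min b^T y  s.t.  A^T y >= c,  y >= 0.

So the dual LP is:
  minimize  9y1 + 5y2 + 19y3
  subject to:
    y1 + 2y3 >= 5
    y2 + y3 >= 6
    y1, y2, y3 >= 0

Solving the primal: x* = (7, 5).
  primal value c^T x* = 65.
Solving the dual: y* = (0, 3.5, 2.5).
  dual value b^T y* = 65.
Strong duality: c^T x* = b^T y*. Confirmed.

65


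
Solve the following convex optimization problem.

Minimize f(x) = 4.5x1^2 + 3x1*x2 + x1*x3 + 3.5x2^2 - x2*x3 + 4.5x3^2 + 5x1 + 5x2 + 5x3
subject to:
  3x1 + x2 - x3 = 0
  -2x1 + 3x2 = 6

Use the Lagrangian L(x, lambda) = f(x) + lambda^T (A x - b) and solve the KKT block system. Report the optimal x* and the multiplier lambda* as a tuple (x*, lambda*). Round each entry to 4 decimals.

Form the Lagrangian:
  L(x, lambda) = (1/2) x^T Q x + c^T x + lambda^T (A x - b)
Stationarity (grad_x L = 0): Q x + c + A^T lambda = 0.
Primal feasibility: A x = b.

This gives the KKT block system:
  [ Q   A^T ] [ x     ]   [-c ]
  [ A    0  ] [ lambda ] = [ b ]

Solving the linear system:
  x*      = (-0.7261, 1.5159, -0.6624)
  lambda* = (-3.2038, -3.6306)
  f(x*)   = 11.2102

x* = (-0.7261, 1.5159, -0.6624), lambda* = (-3.2038, -3.6306)


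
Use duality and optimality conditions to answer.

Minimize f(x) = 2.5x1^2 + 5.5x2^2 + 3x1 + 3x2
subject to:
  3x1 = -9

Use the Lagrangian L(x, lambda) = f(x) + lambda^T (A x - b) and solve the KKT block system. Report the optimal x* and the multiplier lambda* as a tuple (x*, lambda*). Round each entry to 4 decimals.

Form the Lagrangian:
  L(x, lambda) = (1/2) x^T Q x + c^T x + lambda^T (A x - b)
Stationarity (grad_x L = 0): Q x + c + A^T lambda = 0.
Primal feasibility: A x = b.

This gives the KKT block system:
  [ Q   A^T ] [ x     ]   [-c ]
  [ A    0  ] [ lambda ] = [ b ]

Solving the linear system:
  x*      = (-3, -0.2727)
  lambda* = (4)
  f(x*)   = 13.0909

x* = (-3, -0.2727), lambda* = (4)


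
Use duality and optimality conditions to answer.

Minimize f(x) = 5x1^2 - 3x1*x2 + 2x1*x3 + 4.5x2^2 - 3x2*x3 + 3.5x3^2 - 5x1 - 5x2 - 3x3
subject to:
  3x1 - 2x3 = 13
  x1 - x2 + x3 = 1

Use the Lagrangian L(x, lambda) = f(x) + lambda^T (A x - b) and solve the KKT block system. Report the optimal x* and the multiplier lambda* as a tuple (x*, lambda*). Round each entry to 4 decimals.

Form the Lagrangian:
  L(x, lambda) = (1/2) x^T Q x + c^T x + lambda^T (A x - b)
Stationarity (grad_x L = 0): Q x + c + A^T lambda = 0.
Primal feasibility: A x = b.

This gives the KKT block system:
  [ Q   A^T ] [ x     ]   [-c ]
  [ A    0  ] [ lambda ] = [ b ]

Solving the linear system:
  x*      = (3.3069, 0.7673, -1.5396)
  lambda* = (-6.4307, -3.396)
  f(x*)   = 35.6213

x* = (3.3069, 0.7673, -1.5396), lambda* = (-6.4307, -3.396)


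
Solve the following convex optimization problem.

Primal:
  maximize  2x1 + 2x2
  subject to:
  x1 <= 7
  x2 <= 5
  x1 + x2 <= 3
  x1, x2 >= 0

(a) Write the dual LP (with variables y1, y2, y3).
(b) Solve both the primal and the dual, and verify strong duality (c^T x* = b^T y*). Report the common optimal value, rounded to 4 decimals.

The standard primal-dual pair for 'max c^T x s.t. A x <= b, x >= 0' is:
  Dual:  min b^T y  s.t.  A^T y >= c,  y >= 0.

So the dual LP is:
  minimize  7y1 + 5y2 + 3y3
  subject to:
    y1 + y3 >= 2
    y2 + y3 >= 2
    y1, y2, y3 >= 0

Solving the primal: x* = (3, 0).
  primal value c^T x* = 6.
Solving the dual: y* = (0, 0, 2).
  dual value b^T y* = 6.
Strong duality: c^T x* = b^T y*. Confirmed.

6


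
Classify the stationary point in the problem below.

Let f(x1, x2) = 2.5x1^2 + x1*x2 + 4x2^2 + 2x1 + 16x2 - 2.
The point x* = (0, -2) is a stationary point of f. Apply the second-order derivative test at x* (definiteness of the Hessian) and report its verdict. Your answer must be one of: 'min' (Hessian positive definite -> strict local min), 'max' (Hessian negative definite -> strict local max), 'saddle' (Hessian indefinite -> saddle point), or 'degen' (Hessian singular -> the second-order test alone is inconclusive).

Compute the Hessian H = grad^2 f:
  H = [[5, 1], [1, 8]]
Verify stationarity: grad f(x*) = H x* + g = (0, 0).
Eigenvalues of H: 4.6972, 8.3028.
Both eigenvalues > 0, so H is positive definite -> x* is a strict local min.

min


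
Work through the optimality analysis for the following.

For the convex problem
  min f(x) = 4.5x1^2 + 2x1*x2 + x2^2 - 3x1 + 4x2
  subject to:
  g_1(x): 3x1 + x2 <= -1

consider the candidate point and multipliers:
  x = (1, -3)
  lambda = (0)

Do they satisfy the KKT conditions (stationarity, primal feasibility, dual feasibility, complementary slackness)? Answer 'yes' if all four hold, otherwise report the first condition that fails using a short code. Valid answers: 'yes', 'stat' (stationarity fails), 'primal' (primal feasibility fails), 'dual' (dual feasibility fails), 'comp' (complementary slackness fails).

Gradient of f: grad f(x) = Q x + c = (0, 0)
Constraint values g_i(x) = a_i^T x - b_i:
  g_1((1, -3)) = 1
Stationarity residual: grad f(x) + sum_i lambda_i a_i = (0, 0)
  -> stationarity OK
Primal feasibility (all g_i <= 0): FAILS
Dual feasibility (all lambda_i >= 0): OK
Complementary slackness (lambda_i * g_i(x) = 0 for all i): OK

Verdict: the first failing condition is primal_feasibility -> primal.

primal


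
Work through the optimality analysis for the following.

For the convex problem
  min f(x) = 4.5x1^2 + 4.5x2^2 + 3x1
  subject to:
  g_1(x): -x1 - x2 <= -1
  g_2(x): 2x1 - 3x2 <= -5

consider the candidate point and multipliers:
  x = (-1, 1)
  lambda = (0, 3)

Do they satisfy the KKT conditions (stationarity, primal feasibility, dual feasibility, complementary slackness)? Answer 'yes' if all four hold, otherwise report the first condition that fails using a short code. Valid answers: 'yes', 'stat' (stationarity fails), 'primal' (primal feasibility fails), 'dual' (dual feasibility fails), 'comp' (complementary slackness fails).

Gradient of f: grad f(x) = Q x + c = (-6, 9)
Constraint values g_i(x) = a_i^T x - b_i:
  g_1((-1, 1)) = 1
  g_2((-1, 1)) = 0
Stationarity residual: grad f(x) + sum_i lambda_i a_i = (0, 0)
  -> stationarity OK
Primal feasibility (all g_i <= 0): FAILS
Dual feasibility (all lambda_i >= 0): OK
Complementary slackness (lambda_i * g_i(x) = 0 for all i): OK

Verdict: the first failing condition is primal_feasibility -> primal.

primal


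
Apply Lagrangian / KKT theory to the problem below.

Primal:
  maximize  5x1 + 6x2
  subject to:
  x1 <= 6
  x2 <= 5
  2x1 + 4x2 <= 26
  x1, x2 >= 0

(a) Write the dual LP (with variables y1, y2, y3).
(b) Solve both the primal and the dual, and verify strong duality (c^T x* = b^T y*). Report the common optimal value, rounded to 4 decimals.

The standard primal-dual pair for 'max c^T x s.t. A x <= b, x >= 0' is:
  Dual:  min b^T y  s.t.  A^T y >= c,  y >= 0.

So the dual LP is:
  minimize  6y1 + 5y2 + 26y3
  subject to:
    y1 + 2y3 >= 5
    y2 + 4y3 >= 6
    y1, y2, y3 >= 0

Solving the primal: x* = (6, 3.5).
  primal value c^T x* = 51.
Solving the dual: y* = (2, 0, 1.5).
  dual value b^T y* = 51.
Strong duality: c^T x* = b^T y*. Confirmed.

51


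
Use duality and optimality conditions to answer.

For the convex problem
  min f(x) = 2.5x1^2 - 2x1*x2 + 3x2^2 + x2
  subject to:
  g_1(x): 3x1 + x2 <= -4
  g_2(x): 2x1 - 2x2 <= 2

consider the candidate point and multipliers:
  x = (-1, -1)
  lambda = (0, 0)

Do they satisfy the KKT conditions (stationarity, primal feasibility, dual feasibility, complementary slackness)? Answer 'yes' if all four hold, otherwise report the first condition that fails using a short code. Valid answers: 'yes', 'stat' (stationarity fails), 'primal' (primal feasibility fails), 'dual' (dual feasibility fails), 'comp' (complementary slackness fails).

Gradient of f: grad f(x) = Q x + c = (-3, -3)
Constraint values g_i(x) = a_i^T x - b_i:
  g_1((-1, -1)) = 0
  g_2((-1, -1)) = -2
Stationarity residual: grad f(x) + sum_i lambda_i a_i = (-3, -3)
  -> stationarity FAILS
Primal feasibility (all g_i <= 0): OK
Dual feasibility (all lambda_i >= 0): OK
Complementary slackness (lambda_i * g_i(x) = 0 for all i): OK

Verdict: the first failing condition is stationarity -> stat.

stat


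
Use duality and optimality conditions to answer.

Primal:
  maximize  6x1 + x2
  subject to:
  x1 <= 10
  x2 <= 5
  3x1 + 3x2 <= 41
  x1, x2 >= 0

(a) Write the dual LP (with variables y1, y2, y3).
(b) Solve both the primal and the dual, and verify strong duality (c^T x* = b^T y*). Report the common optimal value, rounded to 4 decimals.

The standard primal-dual pair for 'max c^T x s.t. A x <= b, x >= 0' is:
  Dual:  min b^T y  s.t.  A^T y >= c,  y >= 0.

So the dual LP is:
  minimize  10y1 + 5y2 + 41y3
  subject to:
    y1 + 3y3 >= 6
    y2 + 3y3 >= 1
    y1, y2, y3 >= 0

Solving the primal: x* = (10, 3.6667).
  primal value c^T x* = 63.6667.
Solving the dual: y* = (5, 0, 0.3333).
  dual value b^T y* = 63.6667.
Strong duality: c^T x* = b^T y*. Confirmed.

63.6667


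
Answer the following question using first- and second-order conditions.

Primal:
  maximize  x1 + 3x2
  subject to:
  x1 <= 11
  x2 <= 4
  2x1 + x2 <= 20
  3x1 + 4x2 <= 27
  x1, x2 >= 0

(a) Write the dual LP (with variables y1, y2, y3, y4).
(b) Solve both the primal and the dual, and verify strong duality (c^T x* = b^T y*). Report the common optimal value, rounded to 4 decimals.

The standard primal-dual pair for 'max c^T x s.t. A x <= b, x >= 0' is:
  Dual:  min b^T y  s.t.  A^T y >= c,  y >= 0.

So the dual LP is:
  minimize  11y1 + 4y2 + 20y3 + 27y4
  subject to:
    y1 + 2y3 + 3y4 >= 1
    y2 + y3 + 4y4 >= 3
    y1, y2, y3, y4 >= 0

Solving the primal: x* = (3.6667, 4).
  primal value c^T x* = 15.6667.
Solving the dual: y* = (0, 1.6667, 0, 0.3333).
  dual value b^T y* = 15.6667.
Strong duality: c^T x* = b^T y*. Confirmed.

15.6667


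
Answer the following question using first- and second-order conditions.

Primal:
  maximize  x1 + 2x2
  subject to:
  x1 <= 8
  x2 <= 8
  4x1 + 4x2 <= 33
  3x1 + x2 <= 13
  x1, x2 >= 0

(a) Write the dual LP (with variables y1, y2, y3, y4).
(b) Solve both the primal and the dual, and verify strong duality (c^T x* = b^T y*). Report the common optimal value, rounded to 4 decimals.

The standard primal-dual pair for 'max c^T x s.t. A x <= b, x >= 0' is:
  Dual:  min b^T y  s.t.  A^T y >= c,  y >= 0.

So the dual LP is:
  minimize  8y1 + 8y2 + 33y3 + 13y4
  subject to:
    y1 + 4y3 + 3y4 >= 1
    y2 + 4y3 + y4 >= 2
    y1, y2, y3, y4 >= 0

Solving the primal: x* = (0.25, 8).
  primal value c^T x* = 16.25.
Solving the dual: y* = (0, 1, 0.25, 0).
  dual value b^T y* = 16.25.
Strong duality: c^T x* = b^T y*. Confirmed.

16.25


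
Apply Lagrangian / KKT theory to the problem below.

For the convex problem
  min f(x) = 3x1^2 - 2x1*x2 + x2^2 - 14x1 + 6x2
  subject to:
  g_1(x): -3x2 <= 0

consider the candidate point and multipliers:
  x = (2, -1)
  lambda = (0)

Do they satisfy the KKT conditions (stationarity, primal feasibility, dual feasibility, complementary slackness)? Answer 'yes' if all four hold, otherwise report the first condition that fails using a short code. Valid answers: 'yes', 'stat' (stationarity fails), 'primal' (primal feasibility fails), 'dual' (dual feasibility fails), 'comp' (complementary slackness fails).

Gradient of f: grad f(x) = Q x + c = (0, 0)
Constraint values g_i(x) = a_i^T x - b_i:
  g_1((2, -1)) = 3
Stationarity residual: grad f(x) + sum_i lambda_i a_i = (0, 0)
  -> stationarity OK
Primal feasibility (all g_i <= 0): FAILS
Dual feasibility (all lambda_i >= 0): OK
Complementary slackness (lambda_i * g_i(x) = 0 for all i): OK

Verdict: the first failing condition is primal_feasibility -> primal.

primal


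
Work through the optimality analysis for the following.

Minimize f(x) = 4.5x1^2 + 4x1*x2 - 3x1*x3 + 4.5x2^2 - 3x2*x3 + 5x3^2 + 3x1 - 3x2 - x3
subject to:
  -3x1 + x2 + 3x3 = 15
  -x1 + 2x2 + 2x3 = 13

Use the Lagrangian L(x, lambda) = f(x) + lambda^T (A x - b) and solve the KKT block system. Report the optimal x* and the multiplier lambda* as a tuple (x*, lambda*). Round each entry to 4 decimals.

Form the Lagrangian:
  L(x, lambda) = (1/2) x^T Q x + c^T x + lambda^T (A x - b)
Stationarity (grad_x L = 0): Q x + c + A^T lambda = 0.
Primal feasibility: A x = b.

This gives the KKT block system:
  [ Q   A^T ] [ x     ]   [-c ]
  [ A    0  ] [ lambda ] = [ b ]

Solving the linear system:
  x*      = (-1.8023, 3.6017, 1.9971)
  lambda* = (1.3209, -8.7679)
  f(x*)   = 37.9799

x* = (-1.8023, 3.6017, 1.9971), lambda* = (1.3209, -8.7679)


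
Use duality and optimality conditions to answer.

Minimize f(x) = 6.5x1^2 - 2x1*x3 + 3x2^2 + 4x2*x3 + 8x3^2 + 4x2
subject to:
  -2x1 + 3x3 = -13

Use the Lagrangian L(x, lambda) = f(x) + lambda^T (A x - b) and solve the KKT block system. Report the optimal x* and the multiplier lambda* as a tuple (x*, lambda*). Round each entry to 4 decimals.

Form the Lagrangian:
  L(x, lambda) = (1/2) x^T Q x + c^T x + lambda^T (A x - b)
Stationarity (grad_x L = 0): Q x + c + A^T lambda = 0.
Primal feasibility: A x = b.

This gives the KKT block system:
  [ Q   A^T ] [ x     ]   [-c ]
  [ A    0  ] [ lambda ] = [ b ]

Solving the linear system:
  x*      = (1.9453, 1.3576, -3.0364)
  lambda* = (15.6811)
  f(x*)   = 104.6424

x* = (1.9453, 1.3576, -3.0364), lambda* = (15.6811)


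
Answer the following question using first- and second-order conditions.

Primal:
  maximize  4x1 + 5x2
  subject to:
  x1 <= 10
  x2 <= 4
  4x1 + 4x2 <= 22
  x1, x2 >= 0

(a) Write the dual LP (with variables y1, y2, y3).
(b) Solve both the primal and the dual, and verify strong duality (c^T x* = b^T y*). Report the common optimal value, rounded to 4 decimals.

The standard primal-dual pair for 'max c^T x s.t. A x <= b, x >= 0' is:
  Dual:  min b^T y  s.t.  A^T y >= c,  y >= 0.

So the dual LP is:
  minimize  10y1 + 4y2 + 22y3
  subject to:
    y1 + 4y3 >= 4
    y2 + 4y3 >= 5
    y1, y2, y3 >= 0

Solving the primal: x* = (1.5, 4).
  primal value c^T x* = 26.
Solving the dual: y* = (0, 1, 1).
  dual value b^T y* = 26.
Strong duality: c^T x* = b^T y*. Confirmed.

26


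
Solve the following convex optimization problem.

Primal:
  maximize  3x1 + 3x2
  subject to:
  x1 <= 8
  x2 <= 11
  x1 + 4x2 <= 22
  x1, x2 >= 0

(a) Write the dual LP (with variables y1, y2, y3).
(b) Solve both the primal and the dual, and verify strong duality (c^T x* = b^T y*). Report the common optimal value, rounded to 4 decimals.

The standard primal-dual pair for 'max c^T x s.t. A x <= b, x >= 0' is:
  Dual:  min b^T y  s.t.  A^T y >= c,  y >= 0.

So the dual LP is:
  minimize  8y1 + 11y2 + 22y3
  subject to:
    y1 + y3 >= 3
    y2 + 4y3 >= 3
    y1, y2, y3 >= 0

Solving the primal: x* = (8, 3.5).
  primal value c^T x* = 34.5.
Solving the dual: y* = (2.25, 0, 0.75).
  dual value b^T y* = 34.5.
Strong duality: c^T x* = b^T y*. Confirmed.

34.5


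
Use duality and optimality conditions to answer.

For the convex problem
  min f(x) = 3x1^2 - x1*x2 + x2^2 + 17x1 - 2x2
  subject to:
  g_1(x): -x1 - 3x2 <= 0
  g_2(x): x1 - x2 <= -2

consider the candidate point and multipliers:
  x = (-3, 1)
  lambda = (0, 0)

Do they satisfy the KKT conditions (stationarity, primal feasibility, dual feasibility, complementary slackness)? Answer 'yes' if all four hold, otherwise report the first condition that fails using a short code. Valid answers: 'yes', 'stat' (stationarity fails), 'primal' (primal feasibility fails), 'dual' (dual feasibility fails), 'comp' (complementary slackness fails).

Gradient of f: grad f(x) = Q x + c = (-2, 3)
Constraint values g_i(x) = a_i^T x - b_i:
  g_1((-3, 1)) = 0
  g_2((-3, 1)) = -2
Stationarity residual: grad f(x) + sum_i lambda_i a_i = (-2, 3)
  -> stationarity FAILS
Primal feasibility (all g_i <= 0): OK
Dual feasibility (all lambda_i >= 0): OK
Complementary slackness (lambda_i * g_i(x) = 0 for all i): OK

Verdict: the first failing condition is stationarity -> stat.

stat


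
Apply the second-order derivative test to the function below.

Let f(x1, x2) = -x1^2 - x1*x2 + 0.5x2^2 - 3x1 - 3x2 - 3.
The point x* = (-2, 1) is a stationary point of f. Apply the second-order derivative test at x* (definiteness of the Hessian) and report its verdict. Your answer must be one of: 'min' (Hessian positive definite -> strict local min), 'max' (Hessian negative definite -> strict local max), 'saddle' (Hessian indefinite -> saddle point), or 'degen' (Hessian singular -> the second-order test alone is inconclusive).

Compute the Hessian H = grad^2 f:
  H = [[-2, -1], [-1, 1]]
Verify stationarity: grad f(x*) = H x* + g = (0, 0).
Eigenvalues of H: -2.3028, 1.3028.
Eigenvalues have mixed signs, so H is indefinite -> x* is a saddle point.

saddle


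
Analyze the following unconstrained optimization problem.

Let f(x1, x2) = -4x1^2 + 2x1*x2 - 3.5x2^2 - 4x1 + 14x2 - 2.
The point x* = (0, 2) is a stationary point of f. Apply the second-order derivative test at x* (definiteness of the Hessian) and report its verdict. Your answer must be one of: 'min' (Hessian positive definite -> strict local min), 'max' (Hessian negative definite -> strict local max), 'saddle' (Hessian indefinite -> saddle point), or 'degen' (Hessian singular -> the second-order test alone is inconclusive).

Compute the Hessian H = grad^2 f:
  H = [[-8, 2], [2, -7]]
Verify stationarity: grad f(x*) = H x* + g = (0, 0).
Eigenvalues of H: -9.5616, -5.4384.
Both eigenvalues < 0, so H is negative definite -> x* is a strict local max.

max


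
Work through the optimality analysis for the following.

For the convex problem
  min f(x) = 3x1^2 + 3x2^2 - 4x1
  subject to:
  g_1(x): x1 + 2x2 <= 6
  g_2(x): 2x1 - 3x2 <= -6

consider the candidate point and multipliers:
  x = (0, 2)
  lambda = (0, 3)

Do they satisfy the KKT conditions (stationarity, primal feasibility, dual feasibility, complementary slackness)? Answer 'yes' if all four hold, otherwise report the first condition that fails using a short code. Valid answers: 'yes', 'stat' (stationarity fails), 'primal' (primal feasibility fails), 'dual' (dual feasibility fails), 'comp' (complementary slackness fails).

Gradient of f: grad f(x) = Q x + c = (-4, 12)
Constraint values g_i(x) = a_i^T x - b_i:
  g_1((0, 2)) = -2
  g_2((0, 2)) = 0
Stationarity residual: grad f(x) + sum_i lambda_i a_i = (2, 3)
  -> stationarity FAILS
Primal feasibility (all g_i <= 0): OK
Dual feasibility (all lambda_i >= 0): OK
Complementary slackness (lambda_i * g_i(x) = 0 for all i): OK

Verdict: the first failing condition is stationarity -> stat.

stat


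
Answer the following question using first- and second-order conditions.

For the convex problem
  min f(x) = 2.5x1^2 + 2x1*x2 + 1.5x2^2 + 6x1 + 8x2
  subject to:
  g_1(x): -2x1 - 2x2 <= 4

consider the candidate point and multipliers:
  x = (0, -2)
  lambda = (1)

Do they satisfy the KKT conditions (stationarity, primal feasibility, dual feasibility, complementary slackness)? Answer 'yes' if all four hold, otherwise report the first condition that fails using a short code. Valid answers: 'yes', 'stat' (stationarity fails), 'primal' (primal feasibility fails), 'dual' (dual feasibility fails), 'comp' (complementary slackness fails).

Gradient of f: grad f(x) = Q x + c = (2, 2)
Constraint values g_i(x) = a_i^T x - b_i:
  g_1((0, -2)) = 0
Stationarity residual: grad f(x) + sum_i lambda_i a_i = (0, 0)
  -> stationarity OK
Primal feasibility (all g_i <= 0): OK
Dual feasibility (all lambda_i >= 0): OK
Complementary slackness (lambda_i * g_i(x) = 0 for all i): OK

Verdict: yes, KKT holds.

yes


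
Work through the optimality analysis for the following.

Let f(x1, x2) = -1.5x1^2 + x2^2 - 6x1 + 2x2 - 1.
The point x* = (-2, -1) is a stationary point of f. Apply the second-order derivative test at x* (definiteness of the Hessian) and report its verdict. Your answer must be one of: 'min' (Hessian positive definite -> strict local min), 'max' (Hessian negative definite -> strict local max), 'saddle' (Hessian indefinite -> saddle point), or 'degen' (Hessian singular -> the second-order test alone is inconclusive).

Compute the Hessian H = grad^2 f:
  H = [[-3, 0], [0, 2]]
Verify stationarity: grad f(x*) = H x* + g = (0, 0).
Eigenvalues of H: -3, 2.
Eigenvalues have mixed signs, so H is indefinite -> x* is a saddle point.

saddle


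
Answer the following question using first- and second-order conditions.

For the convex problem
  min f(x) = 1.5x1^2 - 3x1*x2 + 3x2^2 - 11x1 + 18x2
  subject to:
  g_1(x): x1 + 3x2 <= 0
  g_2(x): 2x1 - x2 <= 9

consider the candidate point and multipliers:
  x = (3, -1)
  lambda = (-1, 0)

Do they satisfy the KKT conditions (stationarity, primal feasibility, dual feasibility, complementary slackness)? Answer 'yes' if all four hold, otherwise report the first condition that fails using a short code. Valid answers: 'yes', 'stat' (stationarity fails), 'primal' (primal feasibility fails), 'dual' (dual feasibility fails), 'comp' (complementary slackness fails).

Gradient of f: grad f(x) = Q x + c = (1, 3)
Constraint values g_i(x) = a_i^T x - b_i:
  g_1((3, -1)) = 0
  g_2((3, -1)) = -2
Stationarity residual: grad f(x) + sum_i lambda_i a_i = (0, 0)
  -> stationarity OK
Primal feasibility (all g_i <= 0): OK
Dual feasibility (all lambda_i >= 0): FAILS
Complementary slackness (lambda_i * g_i(x) = 0 for all i): OK

Verdict: the first failing condition is dual_feasibility -> dual.

dual


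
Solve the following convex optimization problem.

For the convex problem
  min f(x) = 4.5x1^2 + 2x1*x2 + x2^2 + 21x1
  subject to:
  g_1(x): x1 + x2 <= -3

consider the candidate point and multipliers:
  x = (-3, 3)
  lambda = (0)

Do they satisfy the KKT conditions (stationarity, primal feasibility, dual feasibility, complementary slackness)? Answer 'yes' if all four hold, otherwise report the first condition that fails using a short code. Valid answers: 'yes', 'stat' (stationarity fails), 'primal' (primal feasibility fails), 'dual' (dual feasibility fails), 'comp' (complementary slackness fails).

Gradient of f: grad f(x) = Q x + c = (0, 0)
Constraint values g_i(x) = a_i^T x - b_i:
  g_1((-3, 3)) = 3
Stationarity residual: grad f(x) + sum_i lambda_i a_i = (0, 0)
  -> stationarity OK
Primal feasibility (all g_i <= 0): FAILS
Dual feasibility (all lambda_i >= 0): OK
Complementary slackness (lambda_i * g_i(x) = 0 for all i): OK

Verdict: the first failing condition is primal_feasibility -> primal.

primal


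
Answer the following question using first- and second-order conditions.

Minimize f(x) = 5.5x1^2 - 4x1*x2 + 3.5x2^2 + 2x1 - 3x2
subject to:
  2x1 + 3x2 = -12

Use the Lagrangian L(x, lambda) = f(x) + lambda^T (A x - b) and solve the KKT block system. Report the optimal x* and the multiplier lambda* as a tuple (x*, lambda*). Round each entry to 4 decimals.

Form the Lagrangian:
  L(x, lambda) = (1/2) x^T Q x + c^T x + lambda^T (A x - b)
Stationarity (grad_x L = 0): Q x + c + A^T lambda = 0.
Primal feasibility: A x = b.

This gives the KKT block system:
  [ Q   A^T ] [ x     ]   [-c ]
  [ A    0  ] [ lambda ] = [ b ]

Solving the linear system:
  x*      = (-1.9886, -2.6743)
  lambda* = (4.5886)
  f(x*)   = 29.5543

x* = (-1.9886, -2.6743), lambda* = (4.5886)


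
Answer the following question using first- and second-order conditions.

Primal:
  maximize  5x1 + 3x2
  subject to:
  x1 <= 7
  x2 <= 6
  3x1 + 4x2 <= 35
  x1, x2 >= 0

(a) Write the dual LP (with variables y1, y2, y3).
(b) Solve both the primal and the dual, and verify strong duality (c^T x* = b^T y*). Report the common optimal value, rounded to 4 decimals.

The standard primal-dual pair for 'max c^T x s.t. A x <= b, x >= 0' is:
  Dual:  min b^T y  s.t.  A^T y >= c,  y >= 0.

So the dual LP is:
  minimize  7y1 + 6y2 + 35y3
  subject to:
    y1 + 3y3 >= 5
    y2 + 4y3 >= 3
    y1, y2, y3 >= 0

Solving the primal: x* = (7, 3.5).
  primal value c^T x* = 45.5.
Solving the dual: y* = (2.75, 0, 0.75).
  dual value b^T y* = 45.5.
Strong duality: c^T x* = b^T y*. Confirmed.

45.5


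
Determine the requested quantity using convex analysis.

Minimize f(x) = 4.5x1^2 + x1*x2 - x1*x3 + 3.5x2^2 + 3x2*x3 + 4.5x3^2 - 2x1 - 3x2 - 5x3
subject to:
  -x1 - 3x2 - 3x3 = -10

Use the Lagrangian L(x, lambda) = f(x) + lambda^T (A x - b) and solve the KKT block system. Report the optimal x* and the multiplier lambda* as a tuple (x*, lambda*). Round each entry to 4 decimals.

Form the Lagrangian:
  L(x, lambda) = (1/2) x^T Q x + c^T x + lambda^T (A x - b)
Stationarity (grad_x L = 0): Q x + c + A^T lambda = 0.
Primal feasibility: A x = b.

This gives the KKT block system:
  [ Q   A^T ] [ x     ]   [-c ]
  [ A    0  ] [ lambda ] = [ b ]

Solving the linear system:
  x*      = (0.7132, 1.5147, 1.5809)
  lambda* = (4.3529)
  f(x*)   = 14.8272

x* = (0.7132, 1.5147, 1.5809), lambda* = (4.3529)
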